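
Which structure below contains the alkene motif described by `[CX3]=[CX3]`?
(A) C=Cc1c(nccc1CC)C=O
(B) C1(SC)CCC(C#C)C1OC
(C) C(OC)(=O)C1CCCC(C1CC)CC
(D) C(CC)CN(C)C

A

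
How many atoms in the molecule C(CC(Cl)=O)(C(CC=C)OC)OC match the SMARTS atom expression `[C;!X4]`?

Check the 13 heavy atoms by environment: 6× C (X4) → no; 2× O (X2) → no; 3× C (X3) → match; 1× O (X1) → no; 1× Cl (X1) → no.
That gives 3 matching atoms.

3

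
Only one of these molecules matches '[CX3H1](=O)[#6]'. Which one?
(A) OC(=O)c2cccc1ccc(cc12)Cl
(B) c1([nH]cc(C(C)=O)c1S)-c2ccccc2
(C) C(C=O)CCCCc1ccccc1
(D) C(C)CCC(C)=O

[CX3H1](=O)[#6] describes an sp2 carbon with one H, double-bonded to O and single-bonded to carbon (an aldehyde).
(A) has a carboxylic acid group (-C(=O)OH) but the carbonyl carbon has H0 and is bonded to O, not H1.
(B) has an acetyl/ketone group (-C(=O)CH3) but the carbonyl carbon has H0 (two carbon neighbours), not H1.
(C) contains an aldehyde (-CHO), which satisfies every atom and bond constraint.
(D) has an acetyl/ketone group (-C(=O)CH3) but the carbonyl carbon has H0 (two carbon neighbours), not H1.
So the answer is (C).

C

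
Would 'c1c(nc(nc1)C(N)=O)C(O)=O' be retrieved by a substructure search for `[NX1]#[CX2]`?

The pattern [NX1]#[CX2] describes a nitrogen triple-bonded to a two-connected carbon — a nitrile.
The closest candidate here is a primary amide (-C(=O)NH2), but the nitrogen is NX3, not NX1. No other fragment satisfies the full query, so there is no match.

No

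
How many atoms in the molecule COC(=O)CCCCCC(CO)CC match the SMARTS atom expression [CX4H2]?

7

The query [CX4H2] means: sp3 carbon (X4) with exactly two hydrogens.
Check the 14 heavy atoms by environment: 7× C (H2, X4) → match; 1× C (H1, X4) → no; 1× O (H1, X2) → no; 1× C (H0, X3) → no; 1× O (H0, X1) → no; 1× O (H0, X2) → no; 2× C (H3, X4) → no.
That gives 7 matching atoms.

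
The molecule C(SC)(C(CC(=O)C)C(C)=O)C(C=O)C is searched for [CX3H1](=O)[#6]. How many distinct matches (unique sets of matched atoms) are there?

1

[CX3H1](=O)[#6] is the SMARTS for an aldehyde: an sp2 carbon with one H, double-bonded to O and single-bonded to carbon.
Exactly one fragment in the molecule meets all constraints, giving 1 match.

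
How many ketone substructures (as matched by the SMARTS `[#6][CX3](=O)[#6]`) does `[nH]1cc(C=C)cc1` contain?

[#6][CX3](=O)[#6] is the SMARTS for a ketone: a carbonyl carbon (no H) flanked by two carbons.
No fragment in the molecule satisfies every constraint, giving 0 matches.

0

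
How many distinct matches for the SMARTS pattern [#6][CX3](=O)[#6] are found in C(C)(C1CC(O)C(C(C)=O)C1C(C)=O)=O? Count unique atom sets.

3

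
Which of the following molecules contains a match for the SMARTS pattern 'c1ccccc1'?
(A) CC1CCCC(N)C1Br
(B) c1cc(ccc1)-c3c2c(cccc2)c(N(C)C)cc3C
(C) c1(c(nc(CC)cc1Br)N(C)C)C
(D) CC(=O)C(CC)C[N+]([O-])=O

B

c1ccccc1 describes six aromatic carbons in a ring (a benzene ring).
(A) has a methyl group (-CH3) but no six-membered all-carbon aromatic ring is present.
(B) contains a phenyl ring, which satisfies every atom and bond constraint.
(C) has a methyl group (-CH3) but no six-membered all-carbon aromatic ring is present.
(D) has a methyl group (-CH3) but no six-membered all-carbon aromatic ring is present.
So the answer is (B).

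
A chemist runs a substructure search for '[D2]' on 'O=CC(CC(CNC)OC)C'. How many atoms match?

The query [D2] means: atom with exactly two heavy-atom neighbours.
Check the 11 heavy atoms by environment: 3× C (D1) → no; 2× C (D3) → no; 3× C (D2) → match; 1× N (D2) → match; 1× O (D2) → match; 1× O (D1) → no.
Summing the matching environments: 3 + 1 + 1 = 5 matching atoms.

5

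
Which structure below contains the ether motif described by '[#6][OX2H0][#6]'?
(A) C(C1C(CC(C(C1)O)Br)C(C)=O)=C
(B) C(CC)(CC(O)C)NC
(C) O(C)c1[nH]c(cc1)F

[#6][OX2H0][#6] describes an aliphatic oxygen bridging two carbons with no H on the oxygen (an ether).
(A) has a hydroxyl group (-OH) but the oxygen has H1, not H0 bridging two carbons.
(B) has a hydroxyl group (-OH) but the oxygen has H1, not H0 bridging two carbons.
(C) contains a methoxy ether (-OCH3), which satisfies every atom and bond constraint.
So the answer is (C).

C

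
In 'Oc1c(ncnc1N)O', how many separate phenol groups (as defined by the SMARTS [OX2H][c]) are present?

2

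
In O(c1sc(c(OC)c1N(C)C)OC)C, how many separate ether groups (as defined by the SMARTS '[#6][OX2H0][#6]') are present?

[#6][OX2H0][#6] is the SMARTS for an ether: an aliphatic oxygen bridging two carbons with no H on the oxygen.
The molecule carries 3 separate instances of a methoxy ether (-OCH3) meeting every constraint; each maps to a distinct set of atoms, giving 3 matches.

3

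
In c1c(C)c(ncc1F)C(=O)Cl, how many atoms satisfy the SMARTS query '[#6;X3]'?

6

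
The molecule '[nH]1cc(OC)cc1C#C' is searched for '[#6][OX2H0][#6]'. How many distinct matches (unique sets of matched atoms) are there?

1

[#6][OX2H0][#6] is the SMARTS for an ether: an aliphatic oxygen bridging two carbons with no H on the oxygen.
Exactly one fragment in the molecule meets all constraints, giving 1 match.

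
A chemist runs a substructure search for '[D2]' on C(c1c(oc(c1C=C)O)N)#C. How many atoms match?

Check the 11 heavy atoms by environment: 1× o (aromatic, D2) → match; 4× c (aromatic, D3) → no; 1× N (D1) → no; 1× O (D1) → no; 2× C (D2) → match; 2× C (D1) → no.
Summing the matching environments: 1 + 2 = 3 matching atoms.

3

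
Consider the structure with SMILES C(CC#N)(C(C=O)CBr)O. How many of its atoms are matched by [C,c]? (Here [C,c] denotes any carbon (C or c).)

Check the 10 heavy atoms by environment: 6× C → match; 2× O → no; 1× Br → no; 1× N → no.
That gives 6 matching atoms.

6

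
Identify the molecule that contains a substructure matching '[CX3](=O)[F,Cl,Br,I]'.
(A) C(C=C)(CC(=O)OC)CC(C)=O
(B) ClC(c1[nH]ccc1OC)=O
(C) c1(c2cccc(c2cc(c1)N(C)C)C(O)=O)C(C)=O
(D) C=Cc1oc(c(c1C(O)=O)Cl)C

[CX3](=O)[F,Cl,Br,I] describes a carbonyl carbon bonded to a halogen (an acyl halide).
(A) has a methyl-ester group (-C(=O)OCH3) but the carbonyl is bonded to -O-C, not to a halogen.
(B) contains an acyl chloride (-C(=O)Cl), which satisfies every atom and bond constraint.
(C) has a carboxylic acid group (-C(=O)OH) but the carbonyl is bonded to -OH, not to a halogen.
(D) has a chloro substituent but the Cl is not on a carbonyl carbon.
So the answer is (B).

B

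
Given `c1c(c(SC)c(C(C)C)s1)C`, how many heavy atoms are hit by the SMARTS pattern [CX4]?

5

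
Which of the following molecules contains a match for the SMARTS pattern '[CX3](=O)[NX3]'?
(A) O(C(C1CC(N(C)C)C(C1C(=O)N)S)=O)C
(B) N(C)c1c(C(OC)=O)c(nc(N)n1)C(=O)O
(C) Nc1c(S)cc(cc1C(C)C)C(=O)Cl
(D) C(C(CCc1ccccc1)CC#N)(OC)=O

A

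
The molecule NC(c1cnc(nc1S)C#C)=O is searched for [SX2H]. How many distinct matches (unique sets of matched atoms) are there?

1

[SX2H] is the SMARTS for a thiol: an aliphatic sulfur with two connections, one being H.
Exactly one fragment in the molecule meets all constraints, giving 1 match.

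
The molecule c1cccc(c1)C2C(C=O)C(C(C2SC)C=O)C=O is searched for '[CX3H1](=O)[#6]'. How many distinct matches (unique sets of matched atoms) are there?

3

[CX3H1](=O)[#6] is the SMARTS for an aldehyde: an sp2 carbon with one H, double-bonded to O and single-bonded to carbon.
The molecule carries 3 separate instances of an aldehyde (-CHO) meeting every constraint; each maps to a distinct set of atoms, giving 3 matches.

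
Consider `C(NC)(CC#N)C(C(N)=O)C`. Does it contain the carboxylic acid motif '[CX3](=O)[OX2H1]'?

The pattern [CX3](=O)[OX2H1] describes an sp2 carbon double-bonded to O and single-bonded to an -OH oxygen — a carboxylic acid.
The closest candidate here is a primary amide (-C(=O)NH2), but the carbonyl is bonded to N, not to an -OH oxygen. No other fragment satisfies the full query, so there is no match.

No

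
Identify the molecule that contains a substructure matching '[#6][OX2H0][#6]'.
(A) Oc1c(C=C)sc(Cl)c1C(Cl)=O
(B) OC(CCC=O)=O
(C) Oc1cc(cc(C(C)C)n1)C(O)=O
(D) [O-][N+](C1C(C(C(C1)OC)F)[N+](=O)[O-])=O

D

[#6][OX2H0][#6] describes an aliphatic oxygen bridging two carbons with no H on the oxygen (an ether).
(A) has a hydroxyl group (-OH) but the oxygen has H1, not H0 bridging two carbons.
(B) has a carboxylic acid group (-C(=O)OH) but the -OH oxygen has H1; the =O is OX1, not OX2.
(C) has a hydroxyl group (-OH) but the oxygen has H1, not H0 bridging two carbons.
(D) contains a methoxy ether (-OCH3), which satisfies every atom and bond constraint.
So the answer is (D).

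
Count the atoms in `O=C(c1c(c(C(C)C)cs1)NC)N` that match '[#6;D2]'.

The query [#6;D2] means: any carbon bonded to exactly two heavy atoms.
Check the 13 heavy atoms by environment: 1× s (aromatic, D2) → no; 3× c (aromatic, D3) → no; 1× c (aromatic, D2) → match; 1× N (D2) → no; 3× C (D1) → no; 2× C (D3) → no; 1× O (D1) → no; 1× N (D1) → no.
That gives 1 matching atom.

1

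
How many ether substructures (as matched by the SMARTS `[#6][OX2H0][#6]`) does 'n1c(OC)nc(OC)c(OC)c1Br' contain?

3

[#6][OX2H0][#6] is the SMARTS for an ether: an aliphatic oxygen bridging two carbons with no H on the oxygen.
The molecule carries 3 separate instances of a methoxy ether (-OCH3) meeting every constraint; each maps to a distinct set of atoms, giving 3 matches.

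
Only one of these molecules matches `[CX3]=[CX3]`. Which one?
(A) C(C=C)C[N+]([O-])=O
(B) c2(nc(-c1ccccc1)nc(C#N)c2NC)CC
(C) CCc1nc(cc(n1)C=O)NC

A

[CX3]=[CX3] describes a non-aromatic C=C double bond between two sp2 carbons (an alkene).
(A) contains a vinyl group (-CH=CH2), which satisfies every atom and bond constraint.
(B) has an ethyl group (-CH2CH3) but its C-C bond is a single bond between CX4 carbons, not CX3=CX3.
(C) has an ethyl group (-CH2CH3) but its C-C bond is a single bond between CX4 carbons, not CX3=CX3.
So the answer is (A).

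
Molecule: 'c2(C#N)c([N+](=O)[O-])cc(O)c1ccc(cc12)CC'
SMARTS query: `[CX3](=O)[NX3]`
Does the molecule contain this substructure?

No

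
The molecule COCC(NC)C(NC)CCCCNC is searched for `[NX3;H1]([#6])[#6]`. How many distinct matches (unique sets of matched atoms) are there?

[NX3;H1]([#6])[#6] is the SMARTS for a secondary amine: a trivalent nitrogen with one H, bonded to two carbons.
The molecule carries 3 separate instances of an N-methylamino group (-NHCH3) meeting every constraint; each maps to a distinct set of atoms, giving 3 matches.

3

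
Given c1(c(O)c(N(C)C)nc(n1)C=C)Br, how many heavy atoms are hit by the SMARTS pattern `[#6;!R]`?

4

The query [#6;!R] means: carbon not in any ring.
Check the 13 heavy atoms by environment: 2× n (aromatic, in 6-ring) → no; 4× c (aromatic, in 6-ring) → no; 1× O (acyclic) → no; 1× Br (acyclic) → no; 4× C (acyclic) → match; 1× N (acyclic) → no.
That gives 4 matching atoms.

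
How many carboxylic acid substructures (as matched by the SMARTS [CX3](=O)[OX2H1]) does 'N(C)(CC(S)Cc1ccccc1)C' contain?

[CX3](=O)[OX2H1] is the SMARTS for a carboxylic acid: an sp2 carbon double-bonded to O and single-bonded to an -OH oxygen.
No fragment in the molecule satisfies every constraint, giving 0 matches.

0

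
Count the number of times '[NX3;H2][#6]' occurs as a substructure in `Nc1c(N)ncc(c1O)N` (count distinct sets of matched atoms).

3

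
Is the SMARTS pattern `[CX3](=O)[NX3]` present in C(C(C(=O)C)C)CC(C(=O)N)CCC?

Yes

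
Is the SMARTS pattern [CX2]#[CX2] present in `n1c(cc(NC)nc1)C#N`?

No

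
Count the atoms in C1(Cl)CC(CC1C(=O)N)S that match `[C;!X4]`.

The query [C;!X4] means: aliphatic carbon that does not have four total connections.
Check the 10 heavy atoms by environment: 5× C (X4) → no; 1× C (X3) → match; 1× O (X1) → no; 1× N (X3) → no; 1× Cl (X1) → no; 1× S (X2) → no.
That gives 1 matching atom.

1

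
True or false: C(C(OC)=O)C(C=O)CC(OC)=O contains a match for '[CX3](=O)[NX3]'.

The pattern [CX3](=O)[NX3] describes a carbonyl carbon bonded to a trivalent nitrogen — an amide.
The closest candidate here is a methyl-ester group (-C(=O)OCH3), but the carbonyl is bonded to O, not to an NX3 nitrogen. No other fragment satisfies the full query, so there is no match.

False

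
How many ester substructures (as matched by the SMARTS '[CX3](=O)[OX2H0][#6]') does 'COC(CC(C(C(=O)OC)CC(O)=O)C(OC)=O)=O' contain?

[CX3](=O)[OX2H0][#6] is the SMARTS for an ester: a carbonyl carbon bonded to an oxygen that is itself bonded to carbon (no H on that O).
The molecule carries 3 separate instances of a methyl-ester group (-C(=O)OCH3) meeting every constraint; each maps to a distinct set of atoms, giving 3 matches.

3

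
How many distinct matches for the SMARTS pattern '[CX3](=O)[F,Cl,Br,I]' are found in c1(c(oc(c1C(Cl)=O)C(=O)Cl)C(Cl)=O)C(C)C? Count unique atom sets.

3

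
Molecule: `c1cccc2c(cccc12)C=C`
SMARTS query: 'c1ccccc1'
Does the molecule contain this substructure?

The pattern c1ccccc1 describes six aromatic carbons in a ring — a benzene ring.
The required atom environment is present in the molecule, so the pattern matches.

Yes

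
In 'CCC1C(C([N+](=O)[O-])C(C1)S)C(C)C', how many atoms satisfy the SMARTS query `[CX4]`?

10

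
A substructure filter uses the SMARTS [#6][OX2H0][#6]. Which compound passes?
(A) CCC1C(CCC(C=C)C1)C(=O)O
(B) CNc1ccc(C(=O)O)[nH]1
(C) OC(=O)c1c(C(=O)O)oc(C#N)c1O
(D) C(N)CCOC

[#6][OX2H0][#6] describes an aliphatic oxygen bridging two carbons with no H on the oxygen (an ether).
(A) has a carboxylic acid group (-C(=O)OH) but the -OH oxygen has H1; the =O is OX1, not OX2.
(B) has a carboxylic acid group (-C(=O)OH) but the -OH oxygen has H1; the =O is OX1, not OX2.
(C) has a carboxylic acid group (-C(=O)OH) but the -OH oxygen has H1; the =O is OX1, not OX2.
(D) contains a methoxy ether (-OCH3), which satisfies every atom and bond constraint.
So the answer is (D).

D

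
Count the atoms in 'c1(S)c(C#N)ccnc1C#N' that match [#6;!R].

The query [#6;!R] means: carbon not in any ring.
Check the 11 heavy atoms by environment: 1× n (aromatic, in 6-ring) → no; 5× c (aromatic, in 6-ring) → no; 1× S (acyclic) → no; 2× C (acyclic) → match; 2× N (acyclic) → no.
That gives 2 matching atoms.

2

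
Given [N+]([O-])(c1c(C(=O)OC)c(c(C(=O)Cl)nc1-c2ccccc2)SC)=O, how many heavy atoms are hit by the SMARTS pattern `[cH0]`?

6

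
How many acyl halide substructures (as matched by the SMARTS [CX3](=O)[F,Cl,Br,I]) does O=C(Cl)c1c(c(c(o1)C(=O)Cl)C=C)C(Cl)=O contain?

3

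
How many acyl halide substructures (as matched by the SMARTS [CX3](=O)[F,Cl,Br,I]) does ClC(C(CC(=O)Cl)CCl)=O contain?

2

[CX3](=O)[F,Cl,Br,I] is the SMARTS for an acyl halide: a carbonyl carbon bonded to a halogen.
The molecule carries 2 separate instances of an acyl chloride (-C(=O)Cl) meeting every constraint; each maps to a distinct set of atoms, giving 2 matches.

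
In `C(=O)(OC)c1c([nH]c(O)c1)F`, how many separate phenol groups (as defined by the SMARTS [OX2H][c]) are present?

1

[OX2H][c] is the SMARTS for a phenol: a hydroxyl oxygen attached to an aromatic carbon.
Exactly one fragment in the molecule meets all constraints, giving 1 match.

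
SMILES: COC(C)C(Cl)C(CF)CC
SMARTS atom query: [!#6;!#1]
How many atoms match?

The query [!#6;!#1] means: not carbon and not hydrogen — any heteroatom.
Check the 11 heavy atoms by environment: 8× C → no; 1× Cl → match; 1× O → match; 1× F → match.
Summing the matching environments: 1 + 1 + 1 = 3 matching atoms.

3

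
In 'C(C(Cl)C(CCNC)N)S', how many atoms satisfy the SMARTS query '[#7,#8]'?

2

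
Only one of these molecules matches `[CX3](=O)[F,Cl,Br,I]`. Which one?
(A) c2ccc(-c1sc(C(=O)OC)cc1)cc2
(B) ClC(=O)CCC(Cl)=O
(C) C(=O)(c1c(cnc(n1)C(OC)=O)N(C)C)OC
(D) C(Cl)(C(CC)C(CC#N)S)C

B

[CX3](=O)[F,Cl,Br,I] describes a carbonyl carbon bonded to a halogen (an acyl halide).
(A) has a methyl-ester group (-C(=O)OCH3) but the carbonyl is bonded to -O-C, not to a halogen.
(B) contains an acyl chloride (-C(=O)Cl), which satisfies every atom and bond constraint.
(C) has a methyl-ester group (-C(=O)OCH3) but the carbonyl is bonded to -O-C, not to a halogen.
(D) has a chloro substituent but the Cl is not on a carbonyl carbon.
So the answer is (B).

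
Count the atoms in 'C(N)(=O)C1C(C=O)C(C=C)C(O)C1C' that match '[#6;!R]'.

5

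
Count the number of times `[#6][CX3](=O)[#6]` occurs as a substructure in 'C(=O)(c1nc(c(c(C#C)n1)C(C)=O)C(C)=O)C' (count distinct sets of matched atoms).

3

[#6][CX3](=O)[#6] is the SMARTS for a ketone: a carbonyl carbon (no H) flanked by two carbons.
The molecule carries 3 separate instances of an acetyl/ketone group (-C(=O)CH3) meeting every constraint; each maps to a distinct set of atoms, giving 3 matches.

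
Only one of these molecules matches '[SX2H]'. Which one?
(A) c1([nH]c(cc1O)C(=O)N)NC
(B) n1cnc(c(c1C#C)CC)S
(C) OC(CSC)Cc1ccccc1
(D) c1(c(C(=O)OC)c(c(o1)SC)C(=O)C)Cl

B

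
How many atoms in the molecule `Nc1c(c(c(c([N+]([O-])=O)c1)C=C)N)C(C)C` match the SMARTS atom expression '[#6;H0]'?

The query [#6;H0] means: any carbon with no attached hydrogen.
Check the 16 heavy atoms by environment: 5× c (aromatic, H0) → match; 1× c (aromatic, H1) → no; 2× C (H1) → no; 2× C (H3) → no; 1× N (charge +1, H0) → no; 1× O (charge -1, H0) → no; 1× O (H0) → no; 2× N (H2) → no; 1× C (H2) → no.
That gives 5 matching atoms.

5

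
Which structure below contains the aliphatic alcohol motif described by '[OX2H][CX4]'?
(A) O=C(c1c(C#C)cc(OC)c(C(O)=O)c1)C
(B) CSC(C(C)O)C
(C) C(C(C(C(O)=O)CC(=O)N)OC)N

[OX2H][CX4] describes a hydroxyl oxygen bound to an sp3 (X4) carbon (an aliphatic alcohol).
(A) has a methoxy ether (-OCH3) but the oxygen has H0 (ether), not H1.
(B) contains a hydroxyl group (-OH), which satisfies every atom and bond constraint.
(C) has a carboxylic acid group (-C(=O)OH) but the -OH is on a CX3 carbonyl carbon, not a CX4 carbon.
So the answer is (B).

B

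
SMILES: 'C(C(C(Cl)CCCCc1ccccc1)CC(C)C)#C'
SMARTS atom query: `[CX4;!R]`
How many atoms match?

10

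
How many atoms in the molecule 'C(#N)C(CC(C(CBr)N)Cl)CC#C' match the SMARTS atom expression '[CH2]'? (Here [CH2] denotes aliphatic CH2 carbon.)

Check the 13 heavy atoms by environment: 3× C (H2) → match; 4× C (H1) → no; 1× Cl (H0) → no; 1× Br (H0) → no; 2× C (H0) → no; 1× N (H2) → no; 1× N (H0) → no.
That gives 3 matching atoms.

3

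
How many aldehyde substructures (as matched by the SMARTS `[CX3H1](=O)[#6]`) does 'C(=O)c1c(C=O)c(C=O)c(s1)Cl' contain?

3

[CX3H1](=O)[#6] is the SMARTS for an aldehyde: an sp2 carbon with one H, double-bonded to O and single-bonded to carbon.
The molecule carries 3 separate instances of an aldehyde (-CHO) meeting every constraint; each maps to a distinct set of atoms, giving 3 matches.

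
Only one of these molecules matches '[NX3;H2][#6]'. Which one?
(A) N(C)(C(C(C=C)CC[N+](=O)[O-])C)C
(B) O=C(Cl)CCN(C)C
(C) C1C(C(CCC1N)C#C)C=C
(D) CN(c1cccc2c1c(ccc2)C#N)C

C

[NX3;H2][#6] describes a trivalent nitrogen with two H attached to carbon (a primary amine).
(A) has a nitro group (-[N+](=O)[O-]) but the nitrogen is [N+] with no H, not NX3H2.
(B) has a dimethylamino group (-N(CH3)2) but the nitrogen has H0, not H2.
(C) contains a primary amino group (-NH2), which satisfies every atom and bond constraint.
(D) has a dimethylamino group (-N(CH3)2) but the nitrogen has H0, not H2.
So the answer is (C).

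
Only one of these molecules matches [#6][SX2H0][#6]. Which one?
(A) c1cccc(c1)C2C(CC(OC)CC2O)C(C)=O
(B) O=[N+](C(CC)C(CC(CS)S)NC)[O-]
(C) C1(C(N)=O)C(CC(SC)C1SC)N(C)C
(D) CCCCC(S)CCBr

C

[#6][SX2H0][#6] describes an aliphatic sulfur bridging two carbons with no H on the sulfur (a thioether).
(A) has a methoxy ether (-OCH3) but the bridging atom is O, not S.
(B) has a thiol (-SH) but the sulfur has H1, not H0 bridging two carbons.
(C) contains a methylthio ether (-SCH3), which satisfies every atom and bond constraint.
(D) has a thiol (-SH) but the sulfur has H1, not H0 bridging two carbons.
So the answer is (C).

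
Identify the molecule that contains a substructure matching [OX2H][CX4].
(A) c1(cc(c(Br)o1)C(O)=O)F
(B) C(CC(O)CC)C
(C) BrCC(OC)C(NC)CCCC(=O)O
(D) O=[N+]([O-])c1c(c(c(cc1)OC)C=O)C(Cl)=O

[OX2H][CX4] describes a hydroxyl oxygen bound to an sp3 (X4) carbon (an aliphatic alcohol).
(A) has a carboxylic acid group (-C(=O)OH) but the -OH is on a CX3 carbonyl carbon, not a CX4 carbon.
(B) contains a hydroxyl group (-OH), which satisfies every atom and bond constraint.
(C) has a methoxy ether (-OCH3) but the oxygen has H0 (ether), not H1.
(D) has a methoxy ether (-OCH3) but the oxygen has H0 (ether), not H1.
So the answer is (B).

B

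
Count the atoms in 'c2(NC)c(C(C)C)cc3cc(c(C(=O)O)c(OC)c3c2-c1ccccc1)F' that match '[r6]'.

16

The query [r6] means: r6 matches atoms in a six-membered ring.
Check the 27 heavy atoms by environment: 16× c (aromatic, in 6-ring) → match; 6× C (acyclic) → no; 3× O (acyclic) → no; 1× N (acyclic) → no; 1× F (acyclic) → no.
That gives 16 matching atoms.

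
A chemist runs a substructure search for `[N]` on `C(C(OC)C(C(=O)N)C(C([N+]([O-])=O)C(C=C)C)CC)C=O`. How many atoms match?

2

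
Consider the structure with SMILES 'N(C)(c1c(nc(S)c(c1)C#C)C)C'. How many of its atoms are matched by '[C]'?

5

Check the 13 heavy atoms by environment: 1× n (aromatic) → no; 5× c (aromatic) → no; 1× N → no; 5× C → match; 1× S → no.
That gives 5 matching atoms.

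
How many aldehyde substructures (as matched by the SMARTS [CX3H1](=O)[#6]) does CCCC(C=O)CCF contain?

1

[CX3H1](=O)[#6] is the SMARTS for an aldehyde: an sp2 carbon with one H, double-bonded to O and single-bonded to carbon.
Exactly one fragment in the molecule meets all constraints, giving 1 match.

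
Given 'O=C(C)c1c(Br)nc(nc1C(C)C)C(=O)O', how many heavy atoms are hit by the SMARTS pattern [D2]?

2

The query [D2] means: atom with exactly two heavy-atom neighbours.
Check the 16 heavy atoms by environment: 2× n (aromatic, D2) → match; 4× c (aromatic, D3) → no; 3× C (D3) → no; 3× C (D1) → no; 1× Br (D1) → no; 3× O (D1) → no.
That gives 2 matching atoms.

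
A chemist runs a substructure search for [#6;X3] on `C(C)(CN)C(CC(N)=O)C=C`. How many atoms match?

Check the 11 heavy atoms by environment: 5× C (X4) → no; 3× C (X3) → match; 1× O (X1) → no; 2× N (X3) → no.
That gives 3 matching atoms.

3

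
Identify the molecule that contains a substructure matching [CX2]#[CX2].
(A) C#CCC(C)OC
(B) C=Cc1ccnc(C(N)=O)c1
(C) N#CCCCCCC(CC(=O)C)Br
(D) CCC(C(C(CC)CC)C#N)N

A

[CX2]#[CX2] describes a carbon-carbon triple bond (an alkyne).
(A) contains an ethynyl group (-C#CH), which satisfies every atom and bond constraint.
(B) has a vinyl group (-CH=CH2) but the C=C is a double bond; both carbons are CX3, not CX2.
(C) has a nitrile (-C#N) but the triple bond is C#N, not C#C.
(D) has a nitrile (-C#N) but the triple bond is C#N, not C#C.
So the answer is (A).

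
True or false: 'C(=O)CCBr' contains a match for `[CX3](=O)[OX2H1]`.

The pattern [CX3](=O)[OX2H1] describes an sp2 carbon double-bonded to O and single-bonded to an -OH oxygen — a carboxylic acid.
The closest candidate here is an aldehyde (-CHO), but there is no singly-bonded oxygen on the carbonyl carbon. No other fragment satisfies the full query, so there is no match.

False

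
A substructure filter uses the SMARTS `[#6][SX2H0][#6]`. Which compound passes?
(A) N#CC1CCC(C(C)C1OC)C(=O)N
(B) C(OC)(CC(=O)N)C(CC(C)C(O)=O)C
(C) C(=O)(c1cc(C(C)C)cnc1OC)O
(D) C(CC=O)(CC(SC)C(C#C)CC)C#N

[#6][SX2H0][#6] describes an aliphatic sulfur bridging two carbons with no H on the sulfur (a thioether).
(A) has a methoxy ether (-OCH3) but the bridging atom is O, not S.
(B) has a methoxy ether (-OCH3) but the bridging atom is O, not S.
(C) has a methoxy ether (-OCH3) but the bridging atom is O, not S.
(D) contains a methylthio ether (-SCH3), which satisfies every atom and bond constraint.
So the answer is (D).

D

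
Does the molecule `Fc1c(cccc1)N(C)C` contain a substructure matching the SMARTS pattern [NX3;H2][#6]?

The pattern [NX3;H2][#6] describes a trivalent nitrogen with two H attached to carbon — a primary amine.
The closest candidate here is a dimethylamino group (-N(CH3)2), but the nitrogen has H0, not H2. No other fragment satisfies the full query, so there is no match.

No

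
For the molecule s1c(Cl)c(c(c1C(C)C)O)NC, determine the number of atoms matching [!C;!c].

4

The query [!C;!c] means: neither aliphatic nor aromatic carbon — same as [!#6].
Check the 12 heavy atoms by environment: 1× s (aromatic) → match; 4× c (aromatic) → no; 1× Cl → match; 1× N → match; 4× C → no; 1× O → match.
Summing the matching environments: 1 + 1 + 1 + 1 = 4 matching atoms.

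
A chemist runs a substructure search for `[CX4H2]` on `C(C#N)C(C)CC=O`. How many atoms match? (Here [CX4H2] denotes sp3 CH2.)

2

The query [CX4H2] means: sp3 carbon (X4) with exactly two hydrogens.
Check the 8 heavy atoms by environment: 2× C (H2, X4) → match; 1× C (H1, X4) → no; 1× C (H3, X4) → no; 1× C (H0, X2) → no; 1× N (H0, X1) → no; 1× C (H1, X3) → no; 1× O (H0, X1) → no.
That gives 2 matching atoms.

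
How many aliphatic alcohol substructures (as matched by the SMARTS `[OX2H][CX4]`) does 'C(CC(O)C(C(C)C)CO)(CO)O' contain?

4

[OX2H][CX4] is the SMARTS for an aliphatic alcohol: a hydroxyl oxygen bound to an sp3 (X4) carbon.
The molecule carries 4 separate instances of a hydroxyl group (-OH) meeting every constraint; each maps to a distinct set of atoms, giving 4 matches.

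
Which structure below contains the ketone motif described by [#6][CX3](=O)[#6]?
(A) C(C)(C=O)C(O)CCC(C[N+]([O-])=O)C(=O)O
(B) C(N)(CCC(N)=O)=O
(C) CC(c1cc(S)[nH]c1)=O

[#6][CX3](=O)[#6] describes a carbonyl carbon (no H) flanked by two carbons (a ketone).
(A) has an aldehyde (-CHO) but the carbonyl carbon has H1, so it is not flanked by two carbons.
(B) has a primary amide (-C(=O)NH2) but one neighbour of the carbonyl carbon is N, not C.
(C) contains an acetyl/ketone group (-C(=O)CH3), which satisfies every atom and bond constraint.
So the answer is (C).

C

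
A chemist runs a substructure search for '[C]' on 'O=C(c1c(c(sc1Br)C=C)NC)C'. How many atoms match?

5

The query [C] means: uppercase C matches aliphatic (non-aromatic) carbon only.
Check the 13 heavy atoms by environment: 1× s (aromatic) → no; 4× c (aromatic) → no; 5× C → match; 1× O → no; 1× Br → no; 1× N → no.
That gives 5 matching atoms.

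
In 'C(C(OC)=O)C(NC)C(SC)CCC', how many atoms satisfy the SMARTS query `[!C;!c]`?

The query [!C;!c] means: neither aliphatic nor aromatic carbon — same as [!#6].
Check the 14 heavy atoms by environment: 10× C → no; 2× O → match; 1× N → match; 1× S → match.
Summing the matching environments: 2 + 1 + 1 = 4 matching atoms.

4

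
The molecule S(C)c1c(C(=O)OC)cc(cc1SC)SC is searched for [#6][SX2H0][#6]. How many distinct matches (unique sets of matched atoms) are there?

3

[#6][SX2H0][#6] is the SMARTS for a thioether: an aliphatic sulfur bridging two carbons with no H on the sulfur.
The molecule carries 3 separate instances of a methylthio ether (-SCH3) meeting every constraint; each maps to a distinct set of atoms, giving 3 matches.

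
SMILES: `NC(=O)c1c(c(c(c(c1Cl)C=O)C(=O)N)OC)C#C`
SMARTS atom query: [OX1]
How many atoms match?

3

The query [OX1] means: aliphatic oxygen with one total connection — typically a carbonyl =O or an oxide.
Check the 19 heavy atoms by environment: 6× c (aromatic, X3) → no; 1× O (X2) → no; 1× C (X4) → no; 3× C (X3) → no; 3× O (X1) → match; 2× N (X3) → no; 1× Cl (X1) → no; 2× C (X2) → no.
That gives 3 matching atoms.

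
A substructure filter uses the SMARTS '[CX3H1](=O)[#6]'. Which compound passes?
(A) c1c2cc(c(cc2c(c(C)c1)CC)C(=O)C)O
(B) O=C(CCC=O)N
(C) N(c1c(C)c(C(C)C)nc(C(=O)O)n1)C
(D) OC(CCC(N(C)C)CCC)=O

[CX3H1](=O)[#6] describes an sp2 carbon with one H, double-bonded to O and single-bonded to carbon (an aldehyde).
(A) has an acetyl/ketone group (-C(=O)CH3) but the carbonyl carbon has H0 (two carbon neighbours), not H1.
(B) contains an aldehyde (-CHO), which satisfies every atom and bond constraint.
(C) has a carboxylic acid group (-C(=O)OH) but the carbonyl carbon has H0 and is bonded to O, not H1.
(D) has a carboxylic acid group (-C(=O)OH) but the carbonyl carbon has H0 and is bonded to O, not H1.
So the answer is (B).

B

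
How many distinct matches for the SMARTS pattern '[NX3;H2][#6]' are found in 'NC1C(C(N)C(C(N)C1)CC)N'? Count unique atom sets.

4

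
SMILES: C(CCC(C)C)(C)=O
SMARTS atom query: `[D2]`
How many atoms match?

2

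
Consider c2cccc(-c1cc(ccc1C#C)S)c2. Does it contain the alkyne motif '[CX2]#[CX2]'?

The pattern [CX2]#[CX2] describes a carbon-carbon triple bond — an alkyne.
The molecule carries an ethynyl group (-C#CH), whose atoms satisfy every constraint of the query, so the pattern matches.

Yes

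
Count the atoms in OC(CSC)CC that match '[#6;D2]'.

Check the 7 heavy atoms by environment: 2× C (D2) → match; 1× C (D3) → no; 2× C (D1) → no; 1× S (D2) → no; 1× O (D1) → no.
That gives 2 matching atoms.

2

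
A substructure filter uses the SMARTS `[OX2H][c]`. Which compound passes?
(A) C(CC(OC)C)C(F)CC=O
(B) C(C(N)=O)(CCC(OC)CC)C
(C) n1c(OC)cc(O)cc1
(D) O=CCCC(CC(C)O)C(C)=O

C

[OX2H][c] describes a hydroxyl oxygen attached to an aromatic carbon (a phenol).
(A) has a methoxy ether (-OCH3) but the oxygen has H0, not H1.
(B) has a methoxy ether (-OCH3) but the oxygen has H0, not H1.
(C) contains a hydroxyl group (-OH), which satisfies every atom and bond constraint.
(D) has a hydroxyl group (-OH) but the -OH is on an aliphatic carbon, not an aromatic c.
So the answer is (C).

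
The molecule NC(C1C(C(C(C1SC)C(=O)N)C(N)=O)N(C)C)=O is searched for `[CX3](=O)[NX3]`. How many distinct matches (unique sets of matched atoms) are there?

[CX3](=O)[NX3] is the SMARTS for an amide: a carbonyl carbon bonded to a trivalent nitrogen.
The molecule carries 3 separate instances of a primary amide (-C(=O)NH2) meeting every constraint; each maps to a distinct set of atoms, giving 3 matches.

3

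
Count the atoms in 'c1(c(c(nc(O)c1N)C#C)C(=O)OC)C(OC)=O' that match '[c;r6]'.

5

The query [c;r6] means: aromatic carbon that belongs to a six-membered ring.
Check the 18 heavy atoms by environment: 1× n (aromatic, in 6-ring) → no; 5× c (aromatic, in 6-ring) → match; 6× C (acyclic) → no; 5× O (acyclic) → no; 1× N (acyclic) → no.
That gives 5 matching atoms.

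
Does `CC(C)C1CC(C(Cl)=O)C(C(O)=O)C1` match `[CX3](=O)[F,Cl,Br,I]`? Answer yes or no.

The pattern [CX3](=O)[F,Cl,Br,I] describes a carbonyl carbon bonded to a halogen — an acyl halide.
The molecule carries an acyl chloride (-C(=O)Cl), whose atoms satisfy every constraint of the query, so the pattern matches.

Yes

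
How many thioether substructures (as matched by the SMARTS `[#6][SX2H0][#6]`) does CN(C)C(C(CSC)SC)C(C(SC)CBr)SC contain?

[#6][SX2H0][#6] is the SMARTS for a thioether: an aliphatic sulfur bridging two carbons with no H on the sulfur.
The molecule carries 4 separate instances of a methylthio ether (-SCH3) meeting every constraint; each maps to a distinct set of atoms, giving 4 matches.

4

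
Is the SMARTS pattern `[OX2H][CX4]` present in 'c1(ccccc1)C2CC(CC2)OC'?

No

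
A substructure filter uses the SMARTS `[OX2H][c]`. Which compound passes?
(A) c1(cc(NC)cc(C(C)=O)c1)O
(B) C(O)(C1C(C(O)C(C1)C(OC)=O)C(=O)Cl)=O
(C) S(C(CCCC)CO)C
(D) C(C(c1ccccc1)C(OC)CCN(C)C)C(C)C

A

[OX2H][c] describes a hydroxyl oxygen attached to an aromatic carbon (a phenol).
(A) contains a hydroxyl group (-OH), which satisfies every atom and bond constraint.
(B) has a hydroxyl group (-OH) but the -OH is on an aliphatic carbon, not an aromatic c.
(C) has a hydroxyl group (-OH) but the -OH is on an aliphatic carbon, not an aromatic c.
(D) has a methoxy ether (-OCH3) but the oxygen has H0, not H1.
So the answer is (A).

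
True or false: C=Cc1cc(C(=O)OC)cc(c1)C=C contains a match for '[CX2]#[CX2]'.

False

The pattern [CX2]#[CX2] describes a carbon-carbon triple bond — an alkyne.
The closest candidate here is a vinyl group (-CH=CH2), but the C=C is a double bond; both carbons are CX3, not CX2. No other fragment satisfies the full query, so there is no match.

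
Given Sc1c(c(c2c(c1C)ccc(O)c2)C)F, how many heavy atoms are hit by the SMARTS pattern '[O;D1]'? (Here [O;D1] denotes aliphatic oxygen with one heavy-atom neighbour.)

1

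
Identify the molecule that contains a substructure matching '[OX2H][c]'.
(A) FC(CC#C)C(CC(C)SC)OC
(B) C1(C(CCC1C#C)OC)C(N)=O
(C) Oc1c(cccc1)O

C

[OX2H][c] describes a hydroxyl oxygen attached to an aromatic carbon (a phenol).
(A) has a methoxy ether (-OCH3) but the oxygen has H0, not H1.
(B) has a methoxy ether (-OCH3) but the oxygen has H0, not H1.
(C) contains a hydroxyl group (-OH), which satisfies every atom and bond constraint.
So the answer is (C).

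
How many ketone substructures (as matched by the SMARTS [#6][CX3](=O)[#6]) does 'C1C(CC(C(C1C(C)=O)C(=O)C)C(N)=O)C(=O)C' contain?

3

[#6][CX3](=O)[#6] is the SMARTS for a ketone: a carbonyl carbon (no H) flanked by two carbons.
The molecule carries 3 separate instances of an acetyl/ketone group (-C(=O)CH3) meeting every constraint; each maps to a distinct set of atoms, giving 3 matches.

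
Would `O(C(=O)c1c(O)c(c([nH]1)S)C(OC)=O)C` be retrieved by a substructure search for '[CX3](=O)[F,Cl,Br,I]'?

No

The pattern [CX3](=O)[F,Cl,Br,I] describes a carbonyl carbon bonded to a halogen — an acyl halide.
The closest candidate here is a methyl-ester group (-C(=O)OCH3), but the carbonyl is bonded to -O-C, not to a halogen. No other fragment satisfies the full query, so there is no match.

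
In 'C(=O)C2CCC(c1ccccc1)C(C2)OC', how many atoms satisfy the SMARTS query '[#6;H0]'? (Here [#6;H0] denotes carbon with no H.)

1

Check the 16 heavy atoms by environment: 4× C (H1) → no; 3× C (H2) → no; 2× O (H0) → no; 1× C (H3) → no; 1× c (aromatic, H0) → match; 5× c (aromatic, H1) → no.
That gives 1 matching atom.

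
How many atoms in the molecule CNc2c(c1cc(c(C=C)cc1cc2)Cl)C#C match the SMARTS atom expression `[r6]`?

The query [r6] means: r6 matches atoms in a six-membered ring.
Check the 17 heavy atoms by environment: 10× c (aromatic, in 6-ring) → match; 1× N (acyclic) → no; 5× C (acyclic) → no; 1× Cl (acyclic) → no.
That gives 10 matching atoms.

10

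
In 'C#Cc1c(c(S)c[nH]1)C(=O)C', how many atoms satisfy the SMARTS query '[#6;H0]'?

The query [#6;H0] means: any carbon with no attached hydrogen.
Check the 11 heavy atoms by environment: 1× n (aromatic, H1) → no; 1× c (aromatic, H1) → no; 3× c (aromatic, H0) → match; 2× C (H0) → match; 1× C (H1) → no; 1× S (H1) → no; 1× O (H0) → no; 1× C (H3) → no.
Summing the matching environments: 3 + 2 = 5 matching atoms.

5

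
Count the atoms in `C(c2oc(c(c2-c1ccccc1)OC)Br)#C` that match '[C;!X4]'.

2

The query [C;!X4] means: aliphatic carbon that does not have four total connections.
Check the 16 heavy atoms by environment: 1× o (aromatic, X2) → no; 10× c (aromatic, X3) → no; 1× Br (X1) → no; 1× O (X2) → no; 1× C (X4) → no; 2× C (X2) → match.
That gives 2 matching atoms.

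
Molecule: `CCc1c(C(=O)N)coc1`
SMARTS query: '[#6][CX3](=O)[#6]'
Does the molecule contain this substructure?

The pattern [#6][CX3](=O)[#6] describes a carbonyl carbon (no H) flanked by two carbons — a ketone.
The closest candidate here is a primary amide (-C(=O)NH2), but one neighbour of the carbonyl carbon is N, not C. No other fragment satisfies the full query, so there is no match.

No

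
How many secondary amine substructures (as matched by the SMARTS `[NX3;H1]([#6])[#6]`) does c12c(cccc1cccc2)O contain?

0

[NX3;H1]([#6])[#6] is the SMARTS for a secondary amine: a trivalent nitrogen with one H, bonded to two carbons.
No fragment in the molecule satisfies every constraint, giving 0 matches.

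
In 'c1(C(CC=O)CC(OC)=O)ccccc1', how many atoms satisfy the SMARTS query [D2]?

The query [D2] means: atom with exactly two heavy-atom neighbours.
Check the 15 heavy atoms by environment: 3× C (D2) → match; 2× C (D3) → no; 1× c (aromatic, D3) → no; 5× c (aromatic, D2) → match; 2× O (D1) → no; 1× O (D2) → match; 1× C (D1) → no.
Summing the matching environments: 3 + 5 + 1 = 9 matching atoms.

9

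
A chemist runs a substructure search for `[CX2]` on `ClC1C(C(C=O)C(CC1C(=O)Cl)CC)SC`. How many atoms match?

0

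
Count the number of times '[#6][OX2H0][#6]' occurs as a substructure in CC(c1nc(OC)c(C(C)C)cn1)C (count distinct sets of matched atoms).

1

[#6][OX2H0][#6] is the SMARTS for an ether: an aliphatic oxygen bridging two carbons with no H on the oxygen.
Exactly one fragment in the molecule meets all constraints, giving 1 match.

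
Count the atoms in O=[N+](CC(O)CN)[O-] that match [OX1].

Check the 8 heavy atoms by environment: 3× C (X4) → no; 1× N (X3) → no; 1× O (X2) → no; 1× N (charge +1, X3) → no; 1× O (charge -1, X1) → match; 1× O (X1) → match.
Summing the matching environments: 1 + 1 = 2 matching atoms.

2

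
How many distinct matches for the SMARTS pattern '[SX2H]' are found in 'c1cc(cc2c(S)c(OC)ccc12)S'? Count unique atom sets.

2

[SX2H] is the SMARTS for a thiol: an aliphatic sulfur with two connections, one being H.
The molecule carries 2 separate instances of a thiol (-SH) meeting every constraint; each maps to a distinct set of atoms, giving 2 matches.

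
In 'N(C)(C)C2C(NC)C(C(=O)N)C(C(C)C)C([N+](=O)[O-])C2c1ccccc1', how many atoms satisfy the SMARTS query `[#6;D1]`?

5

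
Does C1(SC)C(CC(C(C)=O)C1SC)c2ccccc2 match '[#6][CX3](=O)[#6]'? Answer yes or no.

Yes

The pattern [#6][CX3](=O)[#6] describes a carbonyl carbon (no H) flanked by two carbons — a ketone.
The molecule carries an acetyl/ketone group (-C(=O)CH3), whose atoms satisfy every constraint of the query, so the pattern matches.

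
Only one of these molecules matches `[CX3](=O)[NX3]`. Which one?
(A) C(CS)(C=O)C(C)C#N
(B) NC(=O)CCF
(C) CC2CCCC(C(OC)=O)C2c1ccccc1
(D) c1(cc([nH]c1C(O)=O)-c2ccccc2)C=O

B

[CX3](=O)[NX3] describes a carbonyl carbon bonded to a trivalent nitrogen (an amide).
(A) has a nitrile (-C#N) but the nitrile N is NX1 (triple-bonded), not NX3.
(B) contains a primary amide (-C(=O)NH2), which satisfies every atom and bond constraint.
(C) has a methyl-ester group (-C(=O)OCH3) but the carbonyl is bonded to O, not to an NX3 nitrogen.
(D) has a carboxylic acid group (-C(=O)OH) but the carbonyl is bonded to O, not to an NX3 nitrogen.
So the answer is (B).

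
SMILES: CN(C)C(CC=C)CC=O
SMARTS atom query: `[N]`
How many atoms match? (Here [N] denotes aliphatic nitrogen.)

1

The query [N] means: uppercase N matches aliphatic (non-aromatic) nitrogen only.
Check the 10 heavy atoms by environment: 8× C → no; 1× N → match; 1× O → no.
That gives 1 matching atom.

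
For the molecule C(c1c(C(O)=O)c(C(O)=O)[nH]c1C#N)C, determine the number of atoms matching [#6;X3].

6

Check the 15 heavy atoms by environment: 1× n (aromatic, X3) → no; 4× c (aromatic, X3) → match; 2× C (X3) → match; 2× O (X1) → no; 2× O (X2) → no; 1× C (X2) → no; 1× N (X1) → no; 2× C (X4) → no.
Summing the matching environments: 4 + 2 = 6 matching atoms.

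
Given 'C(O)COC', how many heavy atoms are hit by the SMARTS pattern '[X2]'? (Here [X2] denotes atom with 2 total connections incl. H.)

2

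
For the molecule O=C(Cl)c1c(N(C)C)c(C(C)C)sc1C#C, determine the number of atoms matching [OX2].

0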